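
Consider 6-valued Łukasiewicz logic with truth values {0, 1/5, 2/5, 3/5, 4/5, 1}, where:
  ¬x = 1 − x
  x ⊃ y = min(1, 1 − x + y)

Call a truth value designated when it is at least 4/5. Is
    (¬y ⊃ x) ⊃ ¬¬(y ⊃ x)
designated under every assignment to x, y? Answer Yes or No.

No

Counterexample: take x = 0, y = 4/5.
¬y = ¬4/5 = 1/5
¬y ⊃ x = 1/5 ⊃ 0 = 4/5
y ⊃ x = 4/5 ⊃ 0 = 1/5
¬(y ⊃ x) = ¬1/5 = 4/5
¬¬(y ⊃ x) = ¬4/5 = 1/5
(¬y ⊃ x) ⊃ ¬¬(y ⊃ x) = 4/5 ⊃ 1/5 = 2/5
This gives 2/5, which is below 4/5.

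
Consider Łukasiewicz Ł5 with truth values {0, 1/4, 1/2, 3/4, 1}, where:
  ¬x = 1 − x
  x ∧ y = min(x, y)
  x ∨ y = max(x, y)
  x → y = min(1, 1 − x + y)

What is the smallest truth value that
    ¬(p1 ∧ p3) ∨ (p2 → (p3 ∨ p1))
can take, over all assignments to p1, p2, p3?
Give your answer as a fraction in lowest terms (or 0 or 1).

1/2

Take p1 = 1/2, p2 = 1, p3 = 1/2:
p1 ∧ p3 = 1/2 ∧ 1/2 = 1/2
¬(p1 ∧ p3) = ¬1/2 = 1/2
p3 ∨ p1 = 1/2 ∨ 1/2 = 1/2
p2 → (p3 ∨ p1) = 1 → 1/2 = 1/2
¬(p1 ∧ p3) ∨ (p2 → (p3 ∨ p1)) = 1/2 ∨ 1/2 = 1/2
No assignment yields a value below 1/2, so this is the minimum.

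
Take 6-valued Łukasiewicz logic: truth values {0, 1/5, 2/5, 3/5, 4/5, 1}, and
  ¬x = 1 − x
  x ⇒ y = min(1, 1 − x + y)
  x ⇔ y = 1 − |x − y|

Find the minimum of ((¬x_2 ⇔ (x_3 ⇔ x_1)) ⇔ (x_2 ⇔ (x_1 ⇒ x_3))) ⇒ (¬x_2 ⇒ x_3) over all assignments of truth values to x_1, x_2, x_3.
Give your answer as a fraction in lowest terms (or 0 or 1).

Take x_1 = 2/5, x_2 = 0, x_3 = 0:
¬x_2 = ¬0 = 1
x_3 ⇔ x_1 = 0 ⇔ 2/5 = 3/5
¬x_2 ⇔ (x_3 ⇔ x_1) = 1 ⇔ 3/5 = 3/5
x_1 ⇒ x_3 = 2/5 ⇒ 0 = 3/5
x_2 ⇔ (x_1 ⇒ x_3) = 0 ⇔ 3/5 = 2/5
(¬x_2 ⇔ (x_3 ⇔ x_1)) ⇔ (x_2 ⇔ (x_1 ⇒ x_3)) = 3/5 ⇔ 2/5 = 4/5
¬x_2 = ¬0 = 1
¬x_2 ⇒ x_3 = 1 ⇒ 0 = 0
((¬x_2 ⇔ (x_3 ⇔ x_1)) ⇔ (x_2 ⇔ (x_1 ⇒ x_3))) ⇒ (¬x_2 ⇒ x_3) = 4/5 ⇒ 0 = 1/5
No assignment yields a value below 1/5, so this is the minimum.

1/5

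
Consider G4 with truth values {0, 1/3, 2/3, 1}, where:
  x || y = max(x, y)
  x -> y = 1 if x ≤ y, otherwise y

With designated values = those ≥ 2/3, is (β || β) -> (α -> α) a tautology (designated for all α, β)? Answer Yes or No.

Yes

α = 0, β = 0 ↦ 1
α = 0, β = 1/3 ↦ 1
α = 0, β = 2/3 ↦ 1
α = 0, β = 1 ↦ 1
α = 1/3, β = 0 ↦ 1
α = 1/3, β = 1/3 ↦ 1
α = 1/3, β = 2/3 ↦ 1
α = 1/3, β = 1 ↦ 1
α = 2/3, β = 0 ↦ 1
α = 2/3, β = 1/3 ↦ 1
α = 2/3, β = 2/3 ↦ 1
α = 2/3, β = 1 ↦ 1
α = 1, β = 0 ↦ 1
α = 1, β = 1/3 ↦ 1
α = 1, β = 2/3 ↦ 1
α = 1, β = 1 ↦ 1
Every assignment gives a value ≥ 2/3.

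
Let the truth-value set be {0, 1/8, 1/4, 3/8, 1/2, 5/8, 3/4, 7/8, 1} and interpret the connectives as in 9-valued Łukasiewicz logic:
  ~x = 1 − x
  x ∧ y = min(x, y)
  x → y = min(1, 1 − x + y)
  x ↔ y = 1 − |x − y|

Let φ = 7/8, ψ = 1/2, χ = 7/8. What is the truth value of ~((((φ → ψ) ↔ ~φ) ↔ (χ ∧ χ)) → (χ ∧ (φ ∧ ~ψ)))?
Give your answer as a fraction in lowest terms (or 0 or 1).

1/8

φ → ψ = 7/8 → 1/2 = 5/8
~φ = ~7/8 = 1/8
(φ → ψ) ↔ ~φ = 5/8 ↔ 1/8 = 1/2
χ ∧ χ = 7/8 ∧ 7/8 = 7/8
((φ → ψ) ↔ ~φ) ↔ (χ ∧ χ) = 1/2 ↔ 7/8 = 5/8
~ψ = ~1/2 = 1/2
φ ∧ ~ψ = 7/8 ∧ 1/2 = 1/2
χ ∧ (φ ∧ ~ψ) = 7/8 ∧ 1/2 = 1/2
(((φ → ψ) ↔ ~φ) ↔ (χ ∧ χ)) → (χ ∧ (φ ∧ ~ψ)) = 5/8 → 1/2 = 7/8
~((((φ → ψ) ↔ ~φ) ↔ (χ ∧ χ)) → (χ ∧ (φ ∧ ~ψ))) = ~7/8 = 1/8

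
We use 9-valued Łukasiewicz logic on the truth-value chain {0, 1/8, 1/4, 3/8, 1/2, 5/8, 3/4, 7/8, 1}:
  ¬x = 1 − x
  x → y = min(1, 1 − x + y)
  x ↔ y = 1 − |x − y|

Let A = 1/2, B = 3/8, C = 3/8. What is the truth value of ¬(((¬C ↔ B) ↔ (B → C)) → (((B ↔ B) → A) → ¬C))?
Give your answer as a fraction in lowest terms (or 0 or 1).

¬C = ¬3/8 = 5/8
¬C ↔ B = 5/8 ↔ 3/8 = 3/4
B → C = 3/8 → 3/8 = 1
(¬C ↔ B) ↔ (B → C) = 3/4 ↔ 1 = 3/4
B ↔ B = 3/8 ↔ 3/8 = 1
(B ↔ B) → A = 1 → 1/2 = 1/2
¬C = ¬3/8 = 5/8
((B ↔ B) → A) → ¬C = 1/2 → 5/8 = 1
((¬C ↔ B) ↔ (B → C)) → (((B ↔ B) → A) → ¬C) = 3/4 → 1 = 1
¬(((¬C ↔ B) ↔ (B → C)) → (((B ↔ B) → A) → ¬C)) = ¬1 = 0

0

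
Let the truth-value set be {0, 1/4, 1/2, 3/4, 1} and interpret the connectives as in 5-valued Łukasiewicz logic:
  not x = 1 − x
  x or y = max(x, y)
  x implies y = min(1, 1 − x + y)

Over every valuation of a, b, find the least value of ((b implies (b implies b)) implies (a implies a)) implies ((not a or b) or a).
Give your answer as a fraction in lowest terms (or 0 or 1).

1/2

Take a = 1/2, b = 0:
b implies b = 0 implies 0 = 1
b implies (b implies b) = 0 implies 1 = 1
a implies a = 1/2 implies 1/2 = 1
(b implies (b implies b)) implies (a implies a) = 1 implies 1 = 1
not a = not 1/2 = 1/2
not a or b = 1/2 or 0 = 1/2
(not a or b) or a = 1/2 or 1/2 = 1/2
((b implies (b implies b)) implies (a implies a)) implies ((not a or b) or a) = 1 implies 1/2 = 1/2
No assignment yields a value below 1/2, so this is the minimum.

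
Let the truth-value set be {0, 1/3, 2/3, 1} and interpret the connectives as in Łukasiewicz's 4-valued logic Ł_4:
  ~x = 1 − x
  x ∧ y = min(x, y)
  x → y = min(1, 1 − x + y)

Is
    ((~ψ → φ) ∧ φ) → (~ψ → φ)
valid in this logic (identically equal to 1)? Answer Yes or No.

Yes

φ = 0, ψ = 0 ↦ 1
φ = 0, ψ = 1/3 ↦ 1
φ = 0, ψ = 2/3 ↦ 1
φ = 0, ψ = 1 ↦ 1
φ = 1/3, ψ = 0 ↦ 1
φ = 1/3, ψ = 1/3 ↦ 1
φ = 1/3, ψ = 2/3 ↦ 1
φ = 1/3, ψ = 1 ↦ 1
φ = 2/3, ψ = 0 ↦ 1
φ = 2/3, ψ = 1/3 ↦ 1
φ = 2/3, ψ = 2/3 ↦ 1
φ = 2/3, ψ = 1 ↦ 1
φ = 1, ψ = 0 ↦ 1
φ = 1, ψ = 1/3 ↦ 1
φ = 1, ψ = 2/3 ↦ 1
φ = 1, ψ = 1 ↦ 1
Every assignment gives a value ≥ 1.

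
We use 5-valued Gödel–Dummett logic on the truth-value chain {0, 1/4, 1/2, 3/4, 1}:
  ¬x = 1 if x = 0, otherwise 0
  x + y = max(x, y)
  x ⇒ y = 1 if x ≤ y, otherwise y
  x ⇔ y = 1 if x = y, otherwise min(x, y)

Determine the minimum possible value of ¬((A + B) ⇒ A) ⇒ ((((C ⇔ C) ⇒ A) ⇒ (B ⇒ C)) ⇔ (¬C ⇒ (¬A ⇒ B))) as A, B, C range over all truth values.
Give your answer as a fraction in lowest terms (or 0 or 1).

Take A = 0, B = 1/4, C = 0:
A + B = 0 + 1/4 = 1/4
(A + B) ⇒ A = 1/4 ⇒ 0 = 0
¬((A + B) ⇒ A) = ¬0 = 1
C ⇔ C = 0 ⇔ 0 = 1
(C ⇔ C) ⇒ A = 1 ⇒ 0 = 0
B ⇒ C = 1/4 ⇒ 0 = 0
((C ⇔ C) ⇒ A) ⇒ (B ⇒ C) = 0 ⇒ 0 = 1
¬C = ¬0 = 1
¬A = ¬0 = 1
¬A ⇒ B = 1 ⇒ 1/4 = 1/4
¬C ⇒ (¬A ⇒ B) = 1 ⇒ 1/4 = 1/4
(((C ⇔ C) ⇒ A) ⇒ (B ⇒ C)) ⇔ (¬C ⇒ (¬A ⇒ B)) = 1 ⇔ 1/4 = 1/4
¬((A + B) ⇒ A) ⇒ ((((C ⇔ C) ⇒ A) ⇒ (B ⇒ C)) ⇔ (¬C ⇒ (¬A ⇒ B))) = 1 ⇒ 1/4 = 1/4
No assignment yields a value below 1/4, so this is the minimum.

1/4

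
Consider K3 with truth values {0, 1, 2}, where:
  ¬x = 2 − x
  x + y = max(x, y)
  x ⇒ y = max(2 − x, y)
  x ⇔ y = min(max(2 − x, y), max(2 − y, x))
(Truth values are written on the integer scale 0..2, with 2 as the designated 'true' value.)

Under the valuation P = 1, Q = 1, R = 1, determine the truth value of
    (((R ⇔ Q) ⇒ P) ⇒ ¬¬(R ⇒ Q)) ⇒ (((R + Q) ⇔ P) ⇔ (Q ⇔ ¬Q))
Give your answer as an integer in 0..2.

1

R ⇔ Q = 1 ⇔ 1 = 1
(R ⇔ Q) ⇒ P = 1 ⇒ 1 = 1
R ⇒ Q = 1 ⇒ 1 = 1
¬(R ⇒ Q) = ¬1 = 1
¬¬(R ⇒ Q) = ¬1 = 1
((R ⇔ Q) ⇒ P) ⇒ ¬¬(R ⇒ Q) = 1 ⇒ 1 = 1
R + Q = 1 + 1 = 1
(R + Q) ⇔ P = 1 ⇔ 1 = 1
¬Q = ¬1 = 1
Q ⇔ ¬Q = 1 ⇔ 1 = 1
((R + Q) ⇔ P) ⇔ (Q ⇔ ¬Q) = 1 ⇔ 1 = 1
(((R ⇔ Q) ⇒ P) ⇒ ¬¬(R ⇒ Q)) ⇒ (((R + Q) ⇔ P) ⇔ (Q ⇔ ¬Q)) = 1 ⇒ 1 = 1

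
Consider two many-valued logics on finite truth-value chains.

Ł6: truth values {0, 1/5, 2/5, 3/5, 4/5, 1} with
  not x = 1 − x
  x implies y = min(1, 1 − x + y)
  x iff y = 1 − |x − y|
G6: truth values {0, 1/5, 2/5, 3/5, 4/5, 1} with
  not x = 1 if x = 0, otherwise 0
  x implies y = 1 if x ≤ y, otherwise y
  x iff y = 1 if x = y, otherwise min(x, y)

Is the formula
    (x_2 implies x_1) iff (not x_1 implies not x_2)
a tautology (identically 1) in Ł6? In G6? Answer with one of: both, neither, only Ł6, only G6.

only Ł6

In Ł6: every assignment gives 1 — tautology.
In G6: at x_1 = 1/5, x_2 = 2/5 the value is 1/5 — not a tautology.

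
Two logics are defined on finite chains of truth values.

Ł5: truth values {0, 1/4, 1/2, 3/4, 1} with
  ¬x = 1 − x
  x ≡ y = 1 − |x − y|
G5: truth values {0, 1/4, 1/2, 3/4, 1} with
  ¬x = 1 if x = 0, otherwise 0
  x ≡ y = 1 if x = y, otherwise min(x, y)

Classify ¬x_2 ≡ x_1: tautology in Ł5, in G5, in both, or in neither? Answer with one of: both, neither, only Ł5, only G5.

In Ł5: at x_1 = 0, x_2 = 0 the value is 0 — not a tautology.
In G5: at x_1 = 0, x_2 = 0 the value is 0 — not a tautology.

neither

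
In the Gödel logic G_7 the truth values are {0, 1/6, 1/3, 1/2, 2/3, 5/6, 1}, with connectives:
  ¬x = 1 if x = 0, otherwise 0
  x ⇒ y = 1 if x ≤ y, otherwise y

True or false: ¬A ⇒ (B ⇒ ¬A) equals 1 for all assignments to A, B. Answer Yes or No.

Yes

At A = 1/6, B = 1, for instance:
¬A = ¬1/6 = 0
B ⇒ ¬A = 1 ⇒ 0 = 0
¬A ⇒ (B ⇒ ¬A) = 0 ⇒ 0 = 1
and checking the remaining 48 assignments likewise gives ≥ 1 in every case.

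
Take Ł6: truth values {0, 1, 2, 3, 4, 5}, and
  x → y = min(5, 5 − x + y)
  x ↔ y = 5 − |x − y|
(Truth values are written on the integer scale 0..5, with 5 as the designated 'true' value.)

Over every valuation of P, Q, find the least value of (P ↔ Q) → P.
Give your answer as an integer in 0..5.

0

Take P = 0, Q = 0:
P ↔ Q = 0 ↔ 0 = 5
(P ↔ Q) → P = 5 → 0 = 0
No assignment yields a value below 0, so this is the minimum.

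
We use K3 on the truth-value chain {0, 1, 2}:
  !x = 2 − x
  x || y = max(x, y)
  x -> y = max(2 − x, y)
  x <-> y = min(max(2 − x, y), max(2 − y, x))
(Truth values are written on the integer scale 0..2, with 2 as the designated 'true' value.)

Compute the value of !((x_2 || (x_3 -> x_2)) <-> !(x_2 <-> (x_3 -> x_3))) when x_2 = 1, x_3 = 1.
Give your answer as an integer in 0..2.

1

x_3 -> x_2 = 1 -> 1 = 1
x_2 || (x_3 -> x_2) = 1 || 1 = 1
x_3 -> x_3 = 1 -> 1 = 1
x_2 <-> (x_3 -> x_3) = 1 <-> 1 = 1
!(x_2 <-> (x_3 -> x_3)) = !1 = 1
(x_2 || (x_3 -> x_2)) <-> !(x_2 <-> (x_3 -> x_3)) = 1 <-> 1 = 1
!((x_2 || (x_3 -> x_2)) <-> !(x_2 <-> (x_3 -> x_3))) = !1 = 1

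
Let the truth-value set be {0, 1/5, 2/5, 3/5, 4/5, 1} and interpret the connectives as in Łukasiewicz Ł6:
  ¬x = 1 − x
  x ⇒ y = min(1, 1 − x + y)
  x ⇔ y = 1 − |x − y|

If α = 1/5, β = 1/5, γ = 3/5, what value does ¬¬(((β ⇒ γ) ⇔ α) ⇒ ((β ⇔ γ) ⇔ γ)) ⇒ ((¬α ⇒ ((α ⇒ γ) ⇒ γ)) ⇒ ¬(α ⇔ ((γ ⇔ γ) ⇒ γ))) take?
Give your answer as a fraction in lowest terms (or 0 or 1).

3/5

β ⇒ γ = 1/5 ⇒ 3/5 = 1
(β ⇒ γ) ⇔ α = 1 ⇔ 1/5 = 1/5
β ⇔ γ = 1/5 ⇔ 3/5 = 3/5
(β ⇔ γ) ⇔ γ = 3/5 ⇔ 3/5 = 1
((β ⇒ γ) ⇔ α) ⇒ ((β ⇔ γ) ⇔ γ) = 1/5 ⇒ 1 = 1
¬(((β ⇒ γ) ⇔ α) ⇒ ((β ⇔ γ) ⇔ γ)) = ¬1 = 0
¬¬(((β ⇒ γ) ⇔ α) ⇒ ((β ⇔ γ) ⇔ γ)) = ¬0 = 1
¬α = ¬1/5 = 4/5
α ⇒ γ = 1/5 ⇒ 3/5 = 1
(α ⇒ γ) ⇒ γ = 1 ⇒ 3/5 = 3/5
¬α ⇒ ((α ⇒ γ) ⇒ γ) = 4/5 ⇒ 3/5 = 4/5
γ ⇔ γ = 3/5 ⇔ 3/5 = 1
(γ ⇔ γ) ⇒ γ = 1 ⇒ 3/5 = 3/5
α ⇔ ((γ ⇔ γ) ⇒ γ) = 1/5 ⇔ 3/5 = 3/5
¬(α ⇔ ((γ ⇔ γ) ⇒ γ)) = ¬3/5 = 2/5
(¬α ⇒ ((α ⇒ γ) ⇒ γ)) ⇒ ¬(α ⇔ ((γ ⇔ γ) ⇒ γ)) = 4/5 ⇒ 2/5 = 3/5
¬¬(((β ⇒ γ) ⇔ α) ⇒ ((β ⇔ γ) ⇔ γ)) ⇒ ((¬α ⇒ ((α ⇒ γ) ⇒ γ)) ⇒ ¬(α ⇔ ((γ ⇔ γ) ⇒ γ))) = 1 ⇒ 3/5 = 3/5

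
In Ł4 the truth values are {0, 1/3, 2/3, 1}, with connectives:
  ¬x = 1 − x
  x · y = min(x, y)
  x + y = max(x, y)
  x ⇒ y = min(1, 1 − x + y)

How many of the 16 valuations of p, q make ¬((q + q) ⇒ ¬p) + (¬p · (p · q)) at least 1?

p = 0, q = 0 ↦ 0  <
p = 0, q = 1/3 ↦ 0  <
p = 0, q = 2/3 ↦ 0  <
p = 0, q = 1 ↦ 0  <
p = 1/3, q = 0 ↦ 0  <
p = 1/3, q = 1/3 ↦ 1/3  <
p = 1/3, q = 2/3 ↦ 1/3  <
p = 1/3, q = 1 ↦ 1/3  <
p = 2/3, q = 0 ↦ 0  <
p = 2/3, q = 1/3 ↦ 1/3  <
p = 2/3, q = 2/3 ↦ 1/3  <
p = 2/3, q = 1 ↦ 2/3  <
p = 1, q = 0 ↦ 0  <
p = 1, q = 1/3 ↦ 1/3  <
p = 1, q = 2/3 ↦ 2/3  <
p = 1, q = 1 ↦ 1  ≥
So 1 of the 16 assignments meets the threshold.

1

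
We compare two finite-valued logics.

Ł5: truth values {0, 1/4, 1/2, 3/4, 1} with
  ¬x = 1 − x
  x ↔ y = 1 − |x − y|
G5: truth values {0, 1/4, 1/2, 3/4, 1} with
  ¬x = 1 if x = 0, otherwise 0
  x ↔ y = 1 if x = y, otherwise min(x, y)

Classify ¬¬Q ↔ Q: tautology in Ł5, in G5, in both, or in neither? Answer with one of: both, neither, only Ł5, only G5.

only Ł5

In Ł5: every assignment gives 1 — tautology.
In G5: at Q = 1/4 the value is 1/4 — not a tautology.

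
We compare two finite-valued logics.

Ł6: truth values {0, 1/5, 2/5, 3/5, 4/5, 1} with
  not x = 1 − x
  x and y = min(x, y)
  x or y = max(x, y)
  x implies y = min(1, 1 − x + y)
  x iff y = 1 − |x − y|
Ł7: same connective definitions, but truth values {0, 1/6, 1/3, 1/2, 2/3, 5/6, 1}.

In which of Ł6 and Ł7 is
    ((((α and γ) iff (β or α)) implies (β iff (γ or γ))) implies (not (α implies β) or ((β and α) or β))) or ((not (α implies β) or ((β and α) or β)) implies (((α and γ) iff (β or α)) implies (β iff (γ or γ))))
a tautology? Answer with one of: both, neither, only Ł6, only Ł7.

both

In Ł6: every assignment gives 1 — tautology.
In Ł7: every assignment gives 1 — tautology.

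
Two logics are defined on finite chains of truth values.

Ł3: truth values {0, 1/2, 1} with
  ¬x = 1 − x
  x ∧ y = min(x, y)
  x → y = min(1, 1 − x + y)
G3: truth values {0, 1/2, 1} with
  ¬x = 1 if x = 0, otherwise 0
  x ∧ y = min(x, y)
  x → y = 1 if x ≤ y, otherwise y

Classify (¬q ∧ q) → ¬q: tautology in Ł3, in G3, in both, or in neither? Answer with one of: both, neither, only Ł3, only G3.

In Ł3: every assignment gives 1 — tautology.
In G3: every assignment gives 1 — tautology.

both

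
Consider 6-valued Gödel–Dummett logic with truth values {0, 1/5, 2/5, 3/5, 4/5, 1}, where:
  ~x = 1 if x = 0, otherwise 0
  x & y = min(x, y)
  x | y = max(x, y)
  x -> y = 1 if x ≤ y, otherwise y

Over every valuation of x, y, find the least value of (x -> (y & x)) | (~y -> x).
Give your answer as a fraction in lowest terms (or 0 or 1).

Take x = 1/5, y = 0:
y & x = 0 & 1/5 = 0
x -> (y & x) = 1/5 -> 0 = 0
~y = ~0 = 1
~y -> x = 1 -> 1/5 = 1/5
(x -> (y & x)) | (~y -> x) = 0 | 1/5 = 1/5
No assignment yields a value below 1/5, so this is the minimum.

1/5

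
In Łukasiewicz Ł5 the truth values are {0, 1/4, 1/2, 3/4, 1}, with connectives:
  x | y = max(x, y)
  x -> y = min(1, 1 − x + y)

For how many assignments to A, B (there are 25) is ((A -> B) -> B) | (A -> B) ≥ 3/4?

value 1: 19 assignments (counts)
value 3/4: 5 assignments (counts)
value 1/2: 1 assignment
So 24 of the 25 assignments meet the threshold.

24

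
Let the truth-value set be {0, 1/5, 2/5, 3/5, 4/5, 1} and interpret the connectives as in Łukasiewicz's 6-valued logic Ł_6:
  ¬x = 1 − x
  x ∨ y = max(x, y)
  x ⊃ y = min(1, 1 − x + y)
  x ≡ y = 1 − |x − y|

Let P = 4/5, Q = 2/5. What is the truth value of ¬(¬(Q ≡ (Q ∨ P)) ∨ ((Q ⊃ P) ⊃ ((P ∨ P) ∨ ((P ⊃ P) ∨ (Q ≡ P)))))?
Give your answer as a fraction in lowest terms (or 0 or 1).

0

Q ∨ P = 2/5 ∨ 4/5 = 4/5
Q ≡ (Q ∨ P) = 2/5 ≡ 4/5 = 3/5
¬(Q ≡ (Q ∨ P)) = ¬3/5 = 2/5
Q ⊃ P = 2/5 ⊃ 4/5 = 1
P ∨ P = 4/5 ∨ 4/5 = 4/5
P ⊃ P = 4/5 ⊃ 4/5 = 1
Q ≡ P = 2/5 ≡ 4/5 = 3/5
(P ⊃ P) ∨ (Q ≡ P) = 1 ∨ 3/5 = 1
(P ∨ P) ∨ ((P ⊃ P) ∨ (Q ≡ P)) = 4/5 ∨ 1 = 1
(Q ⊃ P) ⊃ ((P ∨ P) ∨ ((P ⊃ P) ∨ (Q ≡ P))) = 1 ⊃ 1 = 1
¬(Q ≡ (Q ∨ P)) ∨ ((Q ⊃ P) ⊃ ((P ∨ P) ∨ ((P ⊃ P) ∨ (Q ≡ P)))) = 2/5 ∨ 1 = 1
¬(¬(Q ≡ (Q ∨ P)) ∨ ((Q ⊃ P) ⊃ ((P ∨ P) ∨ ((P ⊃ P) ∨ (Q ≡ P))))) = ¬1 = 0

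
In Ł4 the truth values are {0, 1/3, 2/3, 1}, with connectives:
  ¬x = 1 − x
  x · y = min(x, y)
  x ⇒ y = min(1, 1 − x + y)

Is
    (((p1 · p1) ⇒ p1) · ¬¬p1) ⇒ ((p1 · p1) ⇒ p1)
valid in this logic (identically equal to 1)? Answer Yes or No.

p1 = 0 ↦ 1
p1 = 1/3 ↦ 1
p1 = 2/3 ↦ 1
p1 = 1 ↦ 1
Every assignment gives a value ≥ 1.

Yes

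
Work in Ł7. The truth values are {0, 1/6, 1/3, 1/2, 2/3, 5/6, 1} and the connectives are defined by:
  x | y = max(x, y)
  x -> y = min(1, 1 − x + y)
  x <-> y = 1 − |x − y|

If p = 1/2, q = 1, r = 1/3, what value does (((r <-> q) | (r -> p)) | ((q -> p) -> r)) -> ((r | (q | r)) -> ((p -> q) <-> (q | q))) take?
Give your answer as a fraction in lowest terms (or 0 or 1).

r <-> q = 1/3 <-> 1 = 1/3
r -> p = 1/3 -> 1/2 = 1
(r <-> q) | (r -> p) = 1/3 | 1 = 1
q -> p = 1 -> 1/2 = 1/2
(q -> p) -> r = 1/2 -> 1/3 = 5/6
((r <-> q) | (r -> p)) | ((q -> p) -> r) = 1 | 5/6 = 1
q | r = 1 | 1/3 = 1
r | (q | r) = 1/3 | 1 = 1
p -> q = 1/2 -> 1 = 1
q | q = 1 | 1 = 1
(p -> q) <-> (q | q) = 1 <-> 1 = 1
(r | (q | r)) -> ((p -> q) <-> (q | q)) = 1 -> 1 = 1
(((r <-> q) | (r -> p)) | ((q -> p) -> r)) -> ((r | (q | r)) -> ((p -> q) <-> (q | q))) = 1 -> 1 = 1

1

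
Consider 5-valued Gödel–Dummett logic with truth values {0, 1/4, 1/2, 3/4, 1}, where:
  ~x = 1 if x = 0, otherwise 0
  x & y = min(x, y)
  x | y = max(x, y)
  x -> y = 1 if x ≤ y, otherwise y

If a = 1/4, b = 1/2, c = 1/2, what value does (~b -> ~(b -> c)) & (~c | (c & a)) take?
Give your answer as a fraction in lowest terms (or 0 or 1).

1/4

~b = ~1/2 = 0
b -> c = 1/2 -> 1/2 = 1
~(b -> c) = ~1 = 0
~b -> ~(b -> c) = 0 -> 0 = 1
~c = ~1/2 = 0
c & a = 1/2 & 1/4 = 1/4
~c | (c & a) = 0 | 1/4 = 1/4
(~b -> ~(b -> c)) & (~c | (c & a)) = 1 & 1/4 = 1/4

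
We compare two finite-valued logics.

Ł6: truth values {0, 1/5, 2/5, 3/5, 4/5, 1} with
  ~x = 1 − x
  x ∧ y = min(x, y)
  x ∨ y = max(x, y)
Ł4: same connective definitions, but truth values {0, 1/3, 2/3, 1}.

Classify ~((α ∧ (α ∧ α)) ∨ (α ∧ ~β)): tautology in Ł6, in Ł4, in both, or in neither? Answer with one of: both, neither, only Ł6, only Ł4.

In Ł6: at α = 1/5, β = 0 the value is 4/5 — not a tautology.
In Ł4: at α = 1/3, β = 0 the value is 2/3 — not a tautology.

neither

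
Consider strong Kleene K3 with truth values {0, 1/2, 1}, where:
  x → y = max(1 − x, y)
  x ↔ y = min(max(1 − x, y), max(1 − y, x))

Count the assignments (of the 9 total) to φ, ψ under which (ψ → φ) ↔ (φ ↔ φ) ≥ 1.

φ = 0, ψ = 0 ↦ 1  ≥
φ = 0, ψ = 1/2 ↦ 1/2  <
φ = 0, ψ = 1 ↦ 0  <
φ = 1/2, ψ = 0 ↦ 1/2  <
φ = 1/2, ψ = 1/2 ↦ 1/2  <
φ = 1/2, ψ = 1 ↦ 1/2  <
φ = 1, ψ = 0 ↦ 1  ≥
φ = 1, ψ = 1/2 ↦ 1  ≥
φ = 1, ψ = 1 ↦ 1  ≥
So 4 of the 9 assignments meet the threshold.

4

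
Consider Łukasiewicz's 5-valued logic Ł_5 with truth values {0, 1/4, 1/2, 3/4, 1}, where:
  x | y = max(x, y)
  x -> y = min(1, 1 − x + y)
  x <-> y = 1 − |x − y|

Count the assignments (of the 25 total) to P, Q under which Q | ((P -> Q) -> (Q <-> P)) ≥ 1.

19

value 1: 19 assignments (counts)
value 3/4: 5 assignments
value 1/2: 1 assignment
So 19 of the 25 assignments meet the threshold.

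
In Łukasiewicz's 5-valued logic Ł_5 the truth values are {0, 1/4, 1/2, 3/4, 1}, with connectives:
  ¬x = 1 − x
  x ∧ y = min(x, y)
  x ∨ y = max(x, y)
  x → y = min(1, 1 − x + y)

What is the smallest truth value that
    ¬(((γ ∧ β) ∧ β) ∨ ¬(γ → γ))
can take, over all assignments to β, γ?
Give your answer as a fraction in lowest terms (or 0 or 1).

0

Take β = 1, γ = 1:
γ ∧ β = 1 ∧ 1 = 1
(γ ∧ β) ∧ β = 1 ∧ 1 = 1
γ → γ = 1 → 1 = 1
¬(γ → γ) = ¬1 = 0
((γ ∧ β) ∧ β) ∨ ¬(γ → γ) = 1 ∨ 0 = 1
¬(((γ ∧ β) ∧ β) ∨ ¬(γ → γ)) = ¬1 = 0
No assignment yields a value below 0, so this is the minimum.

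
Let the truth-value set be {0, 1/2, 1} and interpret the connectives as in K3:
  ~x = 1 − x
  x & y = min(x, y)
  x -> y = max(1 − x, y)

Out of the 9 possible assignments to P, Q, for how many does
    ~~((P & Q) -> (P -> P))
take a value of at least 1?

P = 0, Q = 0 ↦ 1  ≥
P = 0, Q = 1/2 ↦ 1  ≥
P = 0, Q = 1 ↦ 1  ≥
P = 1/2, Q = 0 ↦ 1  ≥
P = 1/2, Q = 1/2 ↦ 1/2  <
P = 1/2, Q = 1 ↦ 1/2  <
P = 1, Q = 0 ↦ 1  ≥
P = 1, Q = 1/2 ↦ 1  ≥
P = 1, Q = 1 ↦ 1  ≥
So 7 of the 9 assignments meet the threshold.

7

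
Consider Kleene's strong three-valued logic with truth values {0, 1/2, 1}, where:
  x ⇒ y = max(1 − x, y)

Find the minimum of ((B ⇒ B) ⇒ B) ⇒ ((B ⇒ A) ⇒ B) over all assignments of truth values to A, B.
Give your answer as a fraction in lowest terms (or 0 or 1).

1/2

Take A = 0, B = 1/2:
B ⇒ B = 1/2 ⇒ 1/2 = 1/2
(B ⇒ B) ⇒ B = 1/2 ⇒ 1/2 = 1/2
B ⇒ A = 1/2 ⇒ 0 = 1/2
(B ⇒ A) ⇒ B = 1/2 ⇒ 1/2 = 1/2
((B ⇒ B) ⇒ B) ⇒ ((B ⇒ A) ⇒ B) = 1/2 ⇒ 1/2 = 1/2
No assignment yields a value below 1/2, so this is the minimum.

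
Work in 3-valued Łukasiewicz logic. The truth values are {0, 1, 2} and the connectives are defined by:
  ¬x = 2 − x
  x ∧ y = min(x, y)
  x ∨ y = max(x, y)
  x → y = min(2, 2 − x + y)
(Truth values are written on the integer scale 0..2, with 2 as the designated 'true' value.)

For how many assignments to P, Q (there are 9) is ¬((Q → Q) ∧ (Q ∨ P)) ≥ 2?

1

P = 0, Q = 0 ↦ 2  ≥
P = 0, Q = 1 ↦ 1  <
P = 0, Q = 2 ↦ 0  <
P = 1, Q = 0 ↦ 1  <
P = 1, Q = 1 ↦ 1  <
P = 1, Q = 2 ↦ 0  <
P = 2, Q = 0 ↦ 0  <
P = 2, Q = 1 ↦ 0  <
P = 2, Q = 2 ↦ 0  <
So 1 of the 9 assignments meets the threshold.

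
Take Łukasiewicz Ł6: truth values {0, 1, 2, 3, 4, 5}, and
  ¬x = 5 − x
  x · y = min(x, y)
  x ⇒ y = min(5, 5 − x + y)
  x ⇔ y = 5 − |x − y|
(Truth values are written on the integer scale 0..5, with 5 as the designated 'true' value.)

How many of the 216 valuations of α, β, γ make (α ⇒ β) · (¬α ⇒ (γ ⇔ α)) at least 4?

value 5: 77 assignments (counts)
value 4: 43 assignments (counts)
value 3: 36 assignments
value 2: 30 assignments
value 1: 18 assignments
value 0: 12 assignments
So 120 of the 216 assignments meet the threshold.

120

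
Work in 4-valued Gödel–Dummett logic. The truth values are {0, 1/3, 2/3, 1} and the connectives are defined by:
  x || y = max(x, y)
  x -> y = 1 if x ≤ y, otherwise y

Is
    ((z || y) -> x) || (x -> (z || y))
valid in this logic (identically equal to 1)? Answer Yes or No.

At x = 2/3, y = 2/3, z = 1, for instance:
z || y = 1 || 2/3 = 1
(z || y) -> x = 1 -> 2/3 = 2/3
x -> (z || y) = 2/3 -> 1 = 1
((z || y) -> x) || (x -> (z || y)) = 2/3 || 1 = 1
and checking the remaining 63 assignments likewise gives ≥ 1 in every case.

Yes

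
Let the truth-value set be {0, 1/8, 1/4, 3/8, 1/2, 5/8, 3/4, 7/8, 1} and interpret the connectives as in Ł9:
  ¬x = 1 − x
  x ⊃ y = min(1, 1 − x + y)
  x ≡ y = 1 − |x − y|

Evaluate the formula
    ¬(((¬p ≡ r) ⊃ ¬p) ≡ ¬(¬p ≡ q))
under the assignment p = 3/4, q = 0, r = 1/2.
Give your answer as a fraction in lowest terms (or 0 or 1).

1/4

¬p = ¬3/4 = 1/4
¬p ≡ r = 1/4 ≡ 1/2 = 3/4
¬p = ¬3/4 = 1/4
(¬p ≡ r) ⊃ ¬p = 3/4 ⊃ 1/4 = 1/2
¬p = ¬3/4 = 1/4
¬p ≡ q = 1/4 ≡ 0 = 3/4
¬(¬p ≡ q) = ¬3/4 = 1/4
((¬p ≡ r) ⊃ ¬p) ≡ ¬(¬p ≡ q) = 1/2 ≡ 1/4 = 3/4
¬(((¬p ≡ r) ⊃ ¬p) ≡ ¬(¬p ≡ q)) = ¬3/4 = 1/4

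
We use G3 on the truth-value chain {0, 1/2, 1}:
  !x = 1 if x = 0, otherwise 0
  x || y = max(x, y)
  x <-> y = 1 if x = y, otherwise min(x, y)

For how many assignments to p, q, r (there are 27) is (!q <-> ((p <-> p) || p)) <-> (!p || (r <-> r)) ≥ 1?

value 1: 9 assignments (counts)
value 0: 18 assignments
So 9 of the 27 assignments meet the threshold.

9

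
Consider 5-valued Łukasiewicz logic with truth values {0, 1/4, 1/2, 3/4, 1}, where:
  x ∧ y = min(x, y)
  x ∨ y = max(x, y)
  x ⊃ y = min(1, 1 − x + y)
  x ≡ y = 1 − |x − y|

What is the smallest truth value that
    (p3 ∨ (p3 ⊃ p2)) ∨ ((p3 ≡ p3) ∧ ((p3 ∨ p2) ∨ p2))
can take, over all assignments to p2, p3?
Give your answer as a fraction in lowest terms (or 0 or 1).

1/2

Take p2 = 0, p3 = 1/2:
p3 ⊃ p2 = 1/2 ⊃ 0 = 1/2
p3 ∨ (p3 ⊃ p2) = 1/2 ∨ 1/2 = 1/2
p3 ≡ p3 = 1/2 ≡ 1/2 = 1
p3 ∨ p2 = 1/2 ∨ 0 = 1/2
(p3 ∨ p2) ∨ p2 = 1/2 ∨ 0 = 1/2
(p3 ≡ p3) ∧ ((p3 ∨ p2) ∨ p2) = 1 ∧ 1/2 = 1/2
(p3 ∨ (p3 ⊃ p2)) ∨ ((p3 ≡ p3) ∧ ((p3 ∨ p2) ∨ p2)) = 1/2 ∨ 1/2 = 1/2
No assignment yields a value below 1/2, so this is the minimum.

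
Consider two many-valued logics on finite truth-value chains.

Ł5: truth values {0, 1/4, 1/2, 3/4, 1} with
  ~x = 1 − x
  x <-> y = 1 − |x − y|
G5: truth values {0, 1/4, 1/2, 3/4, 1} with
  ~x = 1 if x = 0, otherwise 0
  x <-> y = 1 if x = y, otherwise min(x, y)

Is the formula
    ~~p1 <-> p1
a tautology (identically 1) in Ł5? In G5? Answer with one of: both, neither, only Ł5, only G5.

In Ł5: every assignment gives 1 — tautology.
In G5: at p1 = 1/4 the value is 1/4 — not a tautology.

only Ł5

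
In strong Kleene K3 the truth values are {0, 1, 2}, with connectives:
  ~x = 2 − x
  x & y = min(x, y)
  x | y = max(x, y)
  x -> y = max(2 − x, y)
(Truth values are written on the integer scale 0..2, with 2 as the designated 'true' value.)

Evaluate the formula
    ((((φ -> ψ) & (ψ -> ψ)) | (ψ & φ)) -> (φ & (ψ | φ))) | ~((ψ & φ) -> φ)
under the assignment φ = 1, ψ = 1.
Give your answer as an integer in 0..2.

φ -> ψ = 1 -> 1 = 1
ψ -> ψ = 1 -> 1 = 1
(φ -> ψ) & (ψ -> ψ) = 1 & 1 = 1
ψ & φ = 1 & 1 = 1
((φ -> ψ) & (ψ -> ψ)) | (ψ & φ) = 1 | 1 = 1
ψ | φ = 1 | 1 = 1
φ & (ψ | φ) = 1 & 1 = 1
(((φ -> ψ) & (ψ -> ψ)) | (ψ & φ)) -> (φ & (ψ | φ)) = 1 -> 1 = 1
ψ & φ = 1 & 1 = 1
(ψ & φ) -> φ = 1 -> 1 = 1
~((ψ & φ) -> φ) = ~1 = 1
((((φ -> ψ) & (ψ -> ψ)) | (ψ & φ)) -> (φ & (ψ | φ))) | ~((ψ & φ) -> φ) = 1 | 1 = 1

1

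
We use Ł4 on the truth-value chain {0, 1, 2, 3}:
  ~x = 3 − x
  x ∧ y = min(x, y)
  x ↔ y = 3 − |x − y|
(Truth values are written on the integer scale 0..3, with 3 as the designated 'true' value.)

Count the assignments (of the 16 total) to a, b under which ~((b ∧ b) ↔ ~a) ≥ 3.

a = 0, b = 0 ↦ 3  ≥
a = 0, b = 1 ↦ 2  <
a = 0, b = 2 ↦ 1  <
a = 0, b = 3 ↦ 0  <
a = 1, b = 0 ↦ 2  <
a = 1, b = 1 ↦ 1  <
a = 1, b = 2 ↦ 0  <
a = 1, b = 3 ↦ 1  <
a = 2, b = 0 ↦ 1  <
a = 2, b = 1 ↦ 0  <
a = 2, b = 2 ↦ 1  <
a = 2, b = 3 ↦ 2  <
a = 3, b = 0 ↦ 0  <
a = 3, b = 1 ↦ 1  <
a = 3, b = 2 ↦ 2  <
a = 3, b = 3 ↦ 3  ≥
So 2 of the 16 assignments meet the threshold.

2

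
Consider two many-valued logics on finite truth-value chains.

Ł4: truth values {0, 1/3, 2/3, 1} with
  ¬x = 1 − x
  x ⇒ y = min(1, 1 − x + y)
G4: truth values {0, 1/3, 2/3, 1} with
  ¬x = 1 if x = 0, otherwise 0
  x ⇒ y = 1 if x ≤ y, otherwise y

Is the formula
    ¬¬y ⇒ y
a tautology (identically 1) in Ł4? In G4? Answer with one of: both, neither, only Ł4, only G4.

In Ł4: every assignment gives 1 — tautology.
In G4: at y = 1/3 the value is 1/3 — not a tautology.

only Ł4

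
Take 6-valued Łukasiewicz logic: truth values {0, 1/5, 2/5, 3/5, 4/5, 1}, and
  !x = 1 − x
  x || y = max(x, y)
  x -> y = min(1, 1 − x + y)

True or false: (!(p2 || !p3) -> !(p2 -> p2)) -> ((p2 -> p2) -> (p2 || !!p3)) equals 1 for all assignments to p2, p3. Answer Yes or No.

Counterexample: take p2 = 0, p3 = 0.
!p3 = !0 = 1
p2 || !p3 = 0 || 1 = 1
!(p2 || !p3) = !1 = 0
p2 -> p2 = 0 -> 0 = 1
!(p2 -> p2) = !1 = 0
!(p2 || !p3) -> !(p2 -> p2) = 0 -> 0 = 1
p2 -> p2 = 0 -> 0 = 1
!p3 = !0 = 1
!!p3 = !1 = 0
p2 || !!p3 = 0 || 0 = 0
(p2 -> p2) -> (p2 || !!p3) = 1 -> 0 = 0
(!(p2 || !p3) -> !(p2 -> p2)) -> ((p2 -> p2) -> (p2 || !!p3)) = 1 -> 0 = 0
This gives 0 ≠ 1.

No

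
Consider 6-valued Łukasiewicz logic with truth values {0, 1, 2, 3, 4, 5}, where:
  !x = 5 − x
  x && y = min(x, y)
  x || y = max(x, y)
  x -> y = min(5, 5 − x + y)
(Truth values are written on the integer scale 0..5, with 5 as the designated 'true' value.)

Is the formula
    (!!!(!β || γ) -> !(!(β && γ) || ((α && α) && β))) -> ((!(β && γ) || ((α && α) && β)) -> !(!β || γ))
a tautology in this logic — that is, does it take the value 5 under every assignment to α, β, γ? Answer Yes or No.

Counterexample: take α = 0, β = 0, γ = 0.
!β = !0 = 5
!β || γ = 5 || 0 = 5
!(!β || γ) = !5 = 0
!!(!β || γ) = !0 = 5
!!!(!β || γ) = !5 = 0
β && γ = 0 && 0 = 0
!(β && γ) = !0 = 5
α && α = 0 && 0 = 0
(α && α) && β = 0 && 0 = 0
!(β && γ) || ((α && α) && β) = 5 || 0 = 5
!(!(β && γ) || ((α && α) && β)) = !5 = 0
!!!(!β || γ) -> !(!(β && γ) || ((α && α) && β)) = 0 -> 0 = 5
β && γ = 0 && 0 = 0
!(β && γ) = !0 = 5
α && α = 0 && 0 = 0
(α && α) && β = 0 && 0 = 0
!(β && γ) || ((α && α) && β) = 5 || 0 = 5
!β = !0 = 5
!β || γ = 5 || 0 = 5
!(!β || γ) = !5 = 0
(!(β && γ) || ((α && α) && β)) -> !(!β || γ) = 5 -> 0 = 0
(!!!(!β || γ) -> !(!(β && γ) || ((α && α) && β))) -> ((!(β && γ) || ((α && α) && β)) -> !(!β || γ)) = 5 -> 0 = 0
This gives 0 ≠ 5.

No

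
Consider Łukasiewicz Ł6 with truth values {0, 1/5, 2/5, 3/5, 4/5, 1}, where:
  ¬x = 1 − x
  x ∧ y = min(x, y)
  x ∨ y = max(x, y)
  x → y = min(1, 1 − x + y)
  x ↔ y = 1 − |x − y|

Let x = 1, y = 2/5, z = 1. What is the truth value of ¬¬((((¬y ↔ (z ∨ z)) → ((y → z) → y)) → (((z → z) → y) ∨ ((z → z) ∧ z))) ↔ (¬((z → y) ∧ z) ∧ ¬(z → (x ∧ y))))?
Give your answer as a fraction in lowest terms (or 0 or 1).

¬y = ¬2/5 = 3/5
z ∨ z = 1 ∨ 1 = 1
¬y ↔ (z ∨ z) = 3/5 ↔ 1 = 3/5
y → z = 2/5 → 1 = 1
(y → z) → y = 1 → 2/5 = 2/5
(¬y ↔ (z ∨ z)) → ((y → z) → y) = 3/5 → 2/5 = 4/5
z → z = 1 → 1 = 1
(z → z) → y = 1 → 2/5 = 2/5
z → z = 1 → 1 = 1
(z → z) ∧ z = 1 ∧ 1 = 1
((z → z) → y) ∨ ((z → z) ∧ z) = 2/5 ∨ 1 = 1
((¬y ↔ (z ∨ z)) → ((y → z) → y)) → (((z → z) → y) ∨ ((z → z) ∧ z)) = 4/5 → 1 = 1
z → y = 1 → 2/5 = 2/5
(z → y) ∧ z = 2/5 ∧ 1 = 2/5
¬((z → y) ∧ z) = ¬2/5 = 3/5
x ∧ y = 1 ∧ 2/5 = 2/5
z → (x ∧ y) = 1 → 2/5 = 2/5
¬(z → (x ∧ y)) = ¬2/5 = 3/5
¬((z → y) ∧ z) ∧ ¬(z → (x ∧ y)) = 3/5 ∧ 3/5 = 3/5
(((¬y ↔ (z ∨ z)) → ((y → z) → y)) → (((z → z) → y) ∨ ((z → z) ∧ z))) ↔ (¬((z → y) ∧ z) ∧ ¬(z → (x ∧ y))) = 1 ↔ 3/5 = 3/5
¬((((¬y ↔ (z ∨ z)) → ((y → z) → y)) → (((z → z) → y) ∨ ((z → z) ∧ z))) ↔ (¬((z → y) ∧ z) ∧ ¬(z → (x ∧ y)))) = ¬3/5 = 2/5
¬¬((((¬y ↔ (z ∨ z)) → ((y → z) → y)) → (((z → z) → y) ∨ ((z → z) ∧ z))) ↔ (¬((z → y) ∧ z) ∧ ¬(z → (x ∧ y)))) = ¬2/5 = 3/5

3/5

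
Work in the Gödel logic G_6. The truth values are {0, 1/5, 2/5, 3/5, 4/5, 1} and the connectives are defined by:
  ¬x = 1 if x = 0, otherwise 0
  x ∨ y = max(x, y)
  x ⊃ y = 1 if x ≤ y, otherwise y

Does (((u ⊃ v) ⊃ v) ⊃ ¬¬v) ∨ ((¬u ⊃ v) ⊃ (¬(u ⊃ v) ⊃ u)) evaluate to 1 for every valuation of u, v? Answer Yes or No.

Counterexample: take u = 1/5, v = 0.
u ⊃ v = 1/5 ⊃ 0 = 0
(u ⊃ v) ⊃ v = 0 ⊃ 0 = 1
¬v = ¬0 = 1
¬¬v = ¬1 = 0
((u ⊃ v) ⊃ v) ⊃ ¬¬v = 1 ⊃ 0 = 0
¬u = ¬1/5 = 0
¬u ⊃ v = 0 ⊃ 0 = 1
u ⊃ v = 1/5 ⊃ 0 = 0
¬(u ⊃ v) = ¬0 = 1
¬(u ⊃ v) ⊃ u = 1 ⊃ 1/5 = 1/5
(¬u ⊃ v) ⊃ (¬(u ⊃ v) ⊃ u) = 1 ⊃ 1/5 = 1/5
(((u ⊃ v) ⊃ v) ⊃ ¬¬v) ∨ ((¬u ⊃ v) ⊃ (¬(u ⊃ v) ⊃ u)) = 0 ∨ 1/5 = 1/5
This gives 1/5 ≠ 1.

No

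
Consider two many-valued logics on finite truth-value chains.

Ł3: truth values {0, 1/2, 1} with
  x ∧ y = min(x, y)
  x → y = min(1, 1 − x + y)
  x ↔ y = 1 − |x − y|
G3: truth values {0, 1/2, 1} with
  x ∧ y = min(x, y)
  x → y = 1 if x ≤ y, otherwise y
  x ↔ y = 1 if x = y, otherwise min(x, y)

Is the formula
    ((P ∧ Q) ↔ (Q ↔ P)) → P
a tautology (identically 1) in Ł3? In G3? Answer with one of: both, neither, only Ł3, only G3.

neither

In Ł3: at P = 0, Q = 1/2 the value is 1/2 — not a tautology.
In G3: at P = 0, Q = 1/2 the value is 0 — not a tautology.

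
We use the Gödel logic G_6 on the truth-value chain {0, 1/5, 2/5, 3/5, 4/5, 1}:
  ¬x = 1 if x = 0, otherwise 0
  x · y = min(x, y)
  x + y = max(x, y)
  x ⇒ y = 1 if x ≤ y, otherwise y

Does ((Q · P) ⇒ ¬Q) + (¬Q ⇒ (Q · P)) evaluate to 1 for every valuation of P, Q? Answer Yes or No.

Yes

At P = 1/5, Q = 2/5, for instance:
Q · P = 2/5 · 1/5 = 1/5
¬Q = ¬2/5 = 0
(Q · P) ⇒ ¬Q = 1/5 ⇒ 0 = 0
¬Q ⇒ (Q · P) = 0 ⇒ 1/5 = 1
((Q · P) ⇒ ¬Q) + (¬Q ⇒ (Q · P)) = 0 + 1 = 1
and checking the remaining 35 assignments likewise gives ≥ 1 in every case.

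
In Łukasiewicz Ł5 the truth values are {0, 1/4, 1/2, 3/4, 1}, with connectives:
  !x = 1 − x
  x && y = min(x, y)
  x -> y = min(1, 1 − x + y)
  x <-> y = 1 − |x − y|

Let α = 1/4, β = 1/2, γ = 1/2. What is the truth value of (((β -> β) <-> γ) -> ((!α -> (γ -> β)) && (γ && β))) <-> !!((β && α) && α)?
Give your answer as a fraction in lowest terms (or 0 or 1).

1/4

β -> β = 1/2 -> 1/2 = 1
(β -> β) <-> γ = 1 <-> 1/2 = 1/2
!α = !1/4 = 3/4
γ -> β = 1/2 -> 1/2 = 1
!α -> (γ -> β) = 3/4 -> 1 = 1
γ && β = 1/2 && 1/2 = 1/2
(!α -> (γ -> β)) && (γ && β) = 1 && 1/2 = 1/2
((β -> β) <-> γ) -> ((!α -> (γ -> β)) && (γ && β)) = 1/2 -> 1/2 = 1
β && α = 1/2 && 1/4 = 1/4
(β && α) && α = 1/4 && 1/4 = 1/4
!((β && α) && α) = !1/4 = 3/4
!!((β && α) && α) = !3/4 = 1/4
(((β -> β) <-> γ) -> ((!α -> (γ -> β)) && (γ && β))) <-> !!((β && α) && α) = 1 <-> 1/4 = 1/4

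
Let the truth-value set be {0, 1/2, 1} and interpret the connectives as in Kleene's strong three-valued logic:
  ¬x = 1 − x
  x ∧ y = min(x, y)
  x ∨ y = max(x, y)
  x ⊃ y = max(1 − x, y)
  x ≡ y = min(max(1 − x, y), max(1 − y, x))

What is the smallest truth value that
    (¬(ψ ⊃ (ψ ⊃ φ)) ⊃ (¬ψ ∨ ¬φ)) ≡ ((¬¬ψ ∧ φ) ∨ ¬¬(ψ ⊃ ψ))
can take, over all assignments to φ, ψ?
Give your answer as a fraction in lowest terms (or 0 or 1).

1/2

Take φ = 0, ψ = 1/2:
ψ ⊃ φ = 1/2 ⊃ 0 = 1/2
ψ ⊃ (ψ ⊃ φ) = 1/2 ⊃ 1/2 = 1/2
¬(ψ ⊃ (ψ ⊃ φ)) = ¬1/2 = 1/2
¬ψ = ¬1/2 = 1/2
¬φ = ¬0 = 1
¬ψ ∨ ¬φ = 1/2 ∨ 1 = 1
¬(ψ ⊃ (ψ ⊃ φ)) ⊃ (¬ψ ∨ ¬φ) = 1/2 ⊃ 1 = 1
¬ψ = ¬1/2 = 1/2
¬¬ψ = ¬1/2 = 1/2
¬¬ψ ∧ φ = 1/2 ∧ 0 = 0
ψ ⊃ ψ = 1/2 ⊃ 1/2 = 1/2
¬(ψ ⊃ ψ) = ¬1/2 = 1/2
¬¬(ψ ⊃ ψ) = ¬1/2 = 1/2
(¬¬ψ ∧ φ) ∨ ¬¬(ψ ⊃ ψ) = 0 ∨ 1/2 = 1/2
(¬(ψ ⊃ (ψ ⊃ φ)) ⊃ (¬ψ ∨ ¬φ)) ≡ ((¬¬ψ ∧ φ) ∨ ¬¬(ψ ⊃ ψ)) = 1 ≡ 1/2 = 1/2
No assignment yields a value below 1/2, so this is the minimum.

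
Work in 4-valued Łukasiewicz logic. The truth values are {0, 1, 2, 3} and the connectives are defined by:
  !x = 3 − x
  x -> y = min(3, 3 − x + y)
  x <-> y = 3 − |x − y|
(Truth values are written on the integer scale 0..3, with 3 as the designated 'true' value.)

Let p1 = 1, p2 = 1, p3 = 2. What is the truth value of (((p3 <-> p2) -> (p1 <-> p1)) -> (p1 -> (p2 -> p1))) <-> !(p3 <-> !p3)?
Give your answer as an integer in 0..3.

1

p3 <-> p2 = 2 <-> 1 = 2
p1 <-> p1 = 1 <-> 1 = 3
(p3 <-> p2) -> (p1 <-> p1) = 2 -> 3 = 3
p2 -> p1 = 1 -> 1 = 3
p1 -> (p2 -> p1) = 1 -> 3 = 3
((p3 <-> p2) -> (p1 <-> p1)) -> (p1 -> (p2 -> p1)) = 3 -> 3 = 3
!p3 = !2 = 1
p3 <-> !p3 = 2 <-> 1 = 2
!(p3 <-> !p3) = !2 = 1
(((p3 <-> p2) -> (p1 <-> p1)) -> (p1 -> (p2 -> p1))) <-> !(p3 <-> !p3) = 3 <-> 1 = 1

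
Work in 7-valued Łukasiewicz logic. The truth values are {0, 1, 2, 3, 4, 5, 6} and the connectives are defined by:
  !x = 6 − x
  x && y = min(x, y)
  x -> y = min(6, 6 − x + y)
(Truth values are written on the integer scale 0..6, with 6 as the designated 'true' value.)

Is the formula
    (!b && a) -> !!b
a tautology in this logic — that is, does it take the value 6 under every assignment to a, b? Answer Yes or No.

No

Counterexample: take a = 1, b = 0.
!b = !0 = 6
!b && a = 6 && 1 = 1
!!b = !6 = 0
(!b && a) -> !!b = 1 -> 0 = 5
This gives 5 ≠ 6.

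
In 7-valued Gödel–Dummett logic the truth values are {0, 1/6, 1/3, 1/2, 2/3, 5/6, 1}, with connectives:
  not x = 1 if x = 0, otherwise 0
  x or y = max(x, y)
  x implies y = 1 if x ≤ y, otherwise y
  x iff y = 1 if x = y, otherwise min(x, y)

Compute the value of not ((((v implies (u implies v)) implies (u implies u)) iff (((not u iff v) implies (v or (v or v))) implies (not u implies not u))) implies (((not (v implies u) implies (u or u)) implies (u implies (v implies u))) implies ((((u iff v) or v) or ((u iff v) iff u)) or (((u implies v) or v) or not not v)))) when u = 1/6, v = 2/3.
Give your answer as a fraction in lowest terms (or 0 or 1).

0

u implies v = 1/6 implies 2/3 = 1
v implies (u implies v) = 2/3 implies 1 = 1
u implies u = 1/6 implies 1/6 = 1
(v implies (u implies v)) implies (u implies u) = 1 implies 1 = 1
not u = not 1/6 = 0
not u iff v = 0 iff 2/3 = 0
v or v = 2/3 or 2/3 = 2/3
v or (v or v) = 2/3 or 2/3 = 2/3
(not u iff v) implies (v or (v or v)) = 0 implies 2/3 = 1
not u = not 1/6 = 0
not u = not 1/6 = 0
not u implies not u = 0 implies 0 = 1
((not u iff v) implies (v or (v or v))) implies (not u implies not u) = 1 implies 1 = 1
((v implies (u implies v)) implies (u implies u)) iff (((not u iff v) implies (v or (v or v))) implies (not u implies not u)) = 1 iff 1 = 1
v implies u = 2/3 implies 1/6 = 1/6
not (v implies u) = not 1/6 = 0
u or u = 1/6 or 1/6 = 1/6
not (v implies u) implies (u or u) = 0 implies 1/6 = 1
v implies u = 2/3 implies 1/6 = 1/6
u implies (v implies u) = 1/6 implies 1/6 = 1
(not (v implies u) implies (u or u)) implies (u implies (v implies u)) = 1 implies 1 = 1
u iff v = 1/6 iff 2/3 = 1/6
(u iff v) or v = 1/6 or 2/3 = 2/3
u iff v = 1/6 iff 2/3 = 1/6
(u iff v) iff u = 1/6 iff 1/6 = 1
((u iff v) or v) or ((u iff v) iff u) = 2/3 or 1 = 1
u implies v = 1/6 implies 2/3 = 1
(u implies v) or v = 1 or 2/3 = 1
not v = not 2/3 = 0
not not v = not 0 = 1
((u implies v) or v) or not not v = 1 or 1 = 1
(((u iff v) or v) or ((u iff v) iff u)) or (((u implies v) or v) or not not v) = 1 or 1 = 1
((not (v implies u) implies (u or u)) implies (u implies (v implies u))) implies ((((u iff v) or v) or ((u iff v) iff u)) or (((u implies v) or v) or not not v)) = 1 implies 1 = 1
(((v implies (u implies v)) implies (u implies u)) iff (((not u iff v) implies (v or (v or v))) implies (not u implies not u))) implies (((not (v implies u) implies (u or u)) implies (u implies (v implies u))) implies ((((u iff v) or v) or ((u iff v) iff u)) or (((u implies v) or v) or not not v))) = 1 implies 1 = 1
not ((((v implies (u implies v)) implies (u implies u)) iff (((not u iff v) implies (v or (v or v))) implies (not u implies not u))) implies (((not (v implies u) implies (u or u)) implies (u implies (v implies u))) implies ((((u iff v) or v) or ((u iff v) iff u)) or (((u implies v) or v) or not not v)))) = not 1 = 0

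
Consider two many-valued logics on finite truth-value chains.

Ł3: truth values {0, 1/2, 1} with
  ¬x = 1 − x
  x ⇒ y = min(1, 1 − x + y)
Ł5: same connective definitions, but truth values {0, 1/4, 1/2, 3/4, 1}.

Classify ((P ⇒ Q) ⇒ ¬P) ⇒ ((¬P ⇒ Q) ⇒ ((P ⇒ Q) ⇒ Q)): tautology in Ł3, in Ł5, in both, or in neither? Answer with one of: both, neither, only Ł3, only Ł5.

In Ł3: every assignment gives 1 — tautology.
In Ł5: every assignment gives 1 — tautology.

both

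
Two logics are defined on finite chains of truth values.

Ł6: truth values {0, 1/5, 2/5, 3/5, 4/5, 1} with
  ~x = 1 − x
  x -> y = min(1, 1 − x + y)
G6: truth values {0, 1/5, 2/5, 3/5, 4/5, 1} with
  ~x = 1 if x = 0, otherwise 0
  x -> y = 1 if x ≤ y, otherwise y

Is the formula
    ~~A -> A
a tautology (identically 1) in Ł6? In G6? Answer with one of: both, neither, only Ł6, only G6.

In Ł6: every assignment gives 1 — tautology.
In G6: at A = 1/5 the value is 1/5 — not a tautology.

only Ł6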